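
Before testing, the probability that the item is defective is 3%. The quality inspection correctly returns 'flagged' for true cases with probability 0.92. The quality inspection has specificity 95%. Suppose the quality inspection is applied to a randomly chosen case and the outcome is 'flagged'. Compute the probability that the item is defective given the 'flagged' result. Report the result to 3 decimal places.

Write H for 'the item is defective'. Prior odds H:¬H = 0.03/0.97 = 0.030928. For the 'flagged' outcome, the likelihood ratio is 0.92/0.05 = 18.400.
Posterior odds = 0.030928 × 18.400 = 0.56907, so P(H|E) = 0.56907/(1+0.56907) = 0.363.

P(H | E) ≈ 0.363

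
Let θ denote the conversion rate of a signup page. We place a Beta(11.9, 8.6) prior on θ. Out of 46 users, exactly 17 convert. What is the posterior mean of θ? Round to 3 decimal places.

Posterior mean ≈ 0.435

Observing 17 successes and 29 failures updates Beta(11.9, 8.6) by adding the success and failure counts to the two shape parameters: α = 11.9+17 = 28.9, β = 8.6+29 = 37.6.
Posterior mean = α/(α+β) = 28.9/66.5 = 0.435.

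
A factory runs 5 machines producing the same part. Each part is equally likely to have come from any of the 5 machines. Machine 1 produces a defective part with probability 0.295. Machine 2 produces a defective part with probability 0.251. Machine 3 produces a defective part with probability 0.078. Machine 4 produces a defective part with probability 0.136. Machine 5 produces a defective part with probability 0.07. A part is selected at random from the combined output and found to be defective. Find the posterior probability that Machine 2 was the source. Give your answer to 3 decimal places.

Posterior probability ≈ 0.302

Tabulate prior·likelihood by source: [1] prior 0.2, lik 0.295, product 0.05900; [2] prior 0.2, lik 0.251, product 0.05020; [3] prior 0.2, lik 0.078, product 0.01560; [4] prior 0.2, lik 0.136, product 0.02720; [5] prior 0.2, lik 0.07, product 0.01400.
Normalizing constant = 0.16600; the posterior for Machine 2 is its product over the sum, 0.05020/0.16600 = 0.302.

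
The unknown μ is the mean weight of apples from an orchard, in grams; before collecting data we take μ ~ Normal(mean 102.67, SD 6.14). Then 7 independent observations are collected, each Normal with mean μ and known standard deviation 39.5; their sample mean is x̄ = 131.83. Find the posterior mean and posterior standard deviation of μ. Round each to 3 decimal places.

Posterior mean ≈ 106.889; posterior SD ≈ 5.679

Prior precision 1/τ₀² = 1/6.14² = 0.0265255; data precision n/σ² = 7/39.5² = 0.00448646.
Posterior precision = 0.0265255 + 0.00448646 = 0.0310119, giving posterior SD = 1/√0.0310119 = 5.679.
Posterior mean = (0.0265255·102.67 + 0.00448646·131.83) / 0.0310119 = 106.889.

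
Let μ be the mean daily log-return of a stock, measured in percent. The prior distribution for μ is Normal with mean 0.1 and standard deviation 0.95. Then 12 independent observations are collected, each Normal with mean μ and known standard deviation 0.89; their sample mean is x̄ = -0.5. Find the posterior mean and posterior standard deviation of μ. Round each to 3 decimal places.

Prior precision 1/τ₀² = 1/0.95² = 1.10803; data precision n/σ² = 12/0.89² = 15.1496.
Posterior precision = 1.10803 + 15.1496 = 16.2576, giving posterior SD = 1/√16.2576 = 0.248.
Posterior mean = (1.10803·0.1 + 15.1496·-0.5) / 16.2576 = -0.459.

Posterior mean ≈ -0.459; posterior SD ≈ 0.248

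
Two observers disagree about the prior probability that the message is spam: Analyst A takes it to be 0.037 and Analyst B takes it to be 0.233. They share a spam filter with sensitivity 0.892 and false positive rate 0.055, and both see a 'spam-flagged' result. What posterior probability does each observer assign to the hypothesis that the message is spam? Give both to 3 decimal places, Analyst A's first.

P('+'|H) = 0.892, P('+'|¬H) = 0.055.
Analyst A: numerator 0.892·0.037 = 0.033004; evidence = 0.033004+0.055·0.963 = 0.085969; posterior = 0.384.
Analyst B: numerator 0.892·0.233 = 0.20784; evidence = 0.20784+0.055·0.767 = 0.25002; posterior = 0.831.

Analyst A: 0.384; Analyst B: 0.831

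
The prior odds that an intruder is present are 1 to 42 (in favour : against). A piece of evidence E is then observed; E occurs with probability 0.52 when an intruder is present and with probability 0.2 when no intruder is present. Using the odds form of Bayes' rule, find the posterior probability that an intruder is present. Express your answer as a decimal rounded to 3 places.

Posterior probability ≈ 0.058

Prior odds = 1/42 = 0.023810. In log-odds, ln(0.023810) = -3.7377.
Add log likelihood ratio: ln(2.6000) = 0.95551.
Posterior log-odds = -2.7822, so posterior odds = exp(-2.7822) = 0.061905. Converting, P(H|E) = 0.061905/1.0619 = 0.058.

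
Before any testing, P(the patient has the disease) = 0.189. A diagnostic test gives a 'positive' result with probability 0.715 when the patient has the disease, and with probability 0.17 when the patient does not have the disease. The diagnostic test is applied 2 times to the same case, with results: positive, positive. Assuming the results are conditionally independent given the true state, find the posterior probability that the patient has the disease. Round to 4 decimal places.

Posterior P(H) ≈ 0.8048

Let H be the event that the patient has the disease; start with P(H) = 0.189. P('positive'|H) = 0.715, P('positive'|¬H) = 0.17.
Update on result 1 ('positive'): P(H) ← 0.715·0.1890 / (0.715·0.1890 + 0.17·0.8110) = 0.13514/0.27300 = 0.4950.
Update on result 2 ('positive'): P(H) ← 0.715·0.4950 / (0.715·0.4950 + 0.17·0.5050) = 0.35392/0.43977 = 0.8048.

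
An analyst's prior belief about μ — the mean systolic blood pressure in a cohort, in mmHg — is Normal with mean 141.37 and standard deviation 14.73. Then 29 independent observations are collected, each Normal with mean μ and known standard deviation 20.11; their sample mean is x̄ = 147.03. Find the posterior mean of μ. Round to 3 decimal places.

Posterior mean ≈ 146.688

Prior precision 1/τ₀² = 1/14.73² = 0.00460887; data precision n/σ² = 29/20.11² = 0.0717090.
Posterior precision = 0.00460887 + 0.0717090 = 0.0763179.
Posterior mean = (0.00460887·141.37 + 0.0717090·147.03) / 0.0763179 = 146.688.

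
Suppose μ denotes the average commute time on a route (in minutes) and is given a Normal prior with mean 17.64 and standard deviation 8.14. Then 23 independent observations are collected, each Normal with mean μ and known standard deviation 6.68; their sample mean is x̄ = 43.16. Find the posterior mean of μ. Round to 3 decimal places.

Prior precision 1/τ₀² = 1/8.14² = 0.0150922; data precision n/σ² = 23/6.68² = 0.515436.
Posterior precision = 0.0150922 + 0.515436 = 0.530528.
Posterior mean = (0.0150922·17.64 + 0.515436·43.16) / 0.530528 = 42.434.

Posterior mean ≈ 42.434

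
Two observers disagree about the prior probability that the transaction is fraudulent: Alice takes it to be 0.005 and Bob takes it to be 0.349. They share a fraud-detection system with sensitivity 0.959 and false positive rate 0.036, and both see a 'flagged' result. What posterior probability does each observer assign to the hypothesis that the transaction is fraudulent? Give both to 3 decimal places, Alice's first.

Alice: 0.118; Bob: 0.935

P('+'|H) = 0.959, P('+'|¬H) = 0.036.
Alice: numerator 0.959·0.005 = 0.0047950; evidence = 0.0047950+0.036·0.995 = 0.040615; posterior = 0.118.
Bob: numerator 0.959·0.349 = 0.33469; evidence = 0.33469+0.036·0.651 = 0.35813; posterior = 0.935.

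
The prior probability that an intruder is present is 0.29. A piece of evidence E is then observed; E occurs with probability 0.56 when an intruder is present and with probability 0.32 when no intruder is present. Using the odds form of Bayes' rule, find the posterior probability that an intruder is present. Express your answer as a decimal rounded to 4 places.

Prior odds = 0.29/(1−0.29) = 0.40845.
Likelihood ratio for E = 0.56/0.32 = 1.7500.
Posterior odds = prior odds × LR = 0.71479.
Posterior probability = odds/(1+odds) = 0.71479/1.7148 = 0.4168.

Posterior probability ≈ 0.4168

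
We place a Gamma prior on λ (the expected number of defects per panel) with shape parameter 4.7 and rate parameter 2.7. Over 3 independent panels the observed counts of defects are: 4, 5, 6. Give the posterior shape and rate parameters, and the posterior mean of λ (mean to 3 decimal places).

Posterior: Gamma(shape=19.7, rate=5.7); mean ≈ 3.456

The Poisson likelihood adds the total count to the shape and the number of exposure periods to the rate. Here ∑xᵢ = 15 and n = 3, so shape 4.7→19.7 and rate 2.7→5.7.
Posterior mean = shape/rate = 19.7/5.7 = 3.456.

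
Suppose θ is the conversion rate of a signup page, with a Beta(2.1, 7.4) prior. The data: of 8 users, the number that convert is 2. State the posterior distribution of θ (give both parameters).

Posterior: Beta(4.1, 13.4)

Observing 2 successes and 6 failures updates Beta(2.1, 7.4) by adding the success and failure counts to the two shape parameters: α = 2.1+2 = 4.1, β = 7.4+6 = 13.4.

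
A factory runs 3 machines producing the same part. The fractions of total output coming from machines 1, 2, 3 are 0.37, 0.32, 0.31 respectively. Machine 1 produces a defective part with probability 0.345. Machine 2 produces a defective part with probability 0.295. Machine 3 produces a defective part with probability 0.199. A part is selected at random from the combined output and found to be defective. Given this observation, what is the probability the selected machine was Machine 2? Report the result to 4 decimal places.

Posterior probability ≈ 0.3327

Tabulate prior·likelihood by source: [1] prior 0.37, lik 0.345, product 0.1276; [2] prior 0.32, lik 0.295, product 0.09440; [3] prior 0.31, lik 0.199, product 0.06169.
Normalizing constant = 0.28374; the posterior for Machine 2 is its product over the sum, 0.09440/0.28374 = 0.3327.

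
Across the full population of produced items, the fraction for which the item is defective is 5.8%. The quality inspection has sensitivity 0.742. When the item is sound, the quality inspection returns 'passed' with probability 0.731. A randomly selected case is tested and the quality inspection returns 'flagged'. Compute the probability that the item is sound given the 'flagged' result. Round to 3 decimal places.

Let H be the event that the item is defective. P(H) = 0.058, so P(¬H) = 0.942. With E the 'flagged' result, P(E|H) = 0.742 and P(E|¬H) = 0.269.
P(E) = 0.742·0.058 + 0.269·0.942 = 0.043036 + 0.25340 = 0.29643.
By Bayes' theorem, P(H|E) = 0.043036 / 0.29643 = 0.145. Hence P(¬H|E) = 1 − 0.145 = 0.855.

P(¬H | E) ≈ 0.855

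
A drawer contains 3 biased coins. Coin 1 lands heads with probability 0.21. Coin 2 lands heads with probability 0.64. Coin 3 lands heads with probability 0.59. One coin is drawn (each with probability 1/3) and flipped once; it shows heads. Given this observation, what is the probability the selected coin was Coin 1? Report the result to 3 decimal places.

P(heads|C1) = 0.21; P(heads|C2) = 0.64; P(heads|C3) = 0.59.
Prior × likelihood for each source: 0.333333·0.21=0.07000, 0.333333·0.64=0.2133, 0.333333·0.59=0.1967. Summing gives P(heads) = 0.48000.
P(Coin 1 | heads) = 0.07000 / 0.48000 = 0.146.

Posterior probability ≈ 0.146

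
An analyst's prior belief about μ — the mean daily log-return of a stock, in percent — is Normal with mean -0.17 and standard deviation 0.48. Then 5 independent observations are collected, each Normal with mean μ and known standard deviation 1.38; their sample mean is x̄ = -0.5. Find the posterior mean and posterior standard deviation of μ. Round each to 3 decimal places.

With known σ, the Normal prior is conjugate. Weight on the data is w = (n/σ²)/(n/σ² + 1/τ₀²) = 2.62550/(2.62550+4.34028) = 0.37691.
Posterior mean = w·x̄ + (1−w)·μ₀ = 0.37691·-0.5 + 0.62309·-0.17 = -0.294. Posterior variance = 1/(2.62550+4.34028) = 0.143559, so SD = 0.379.

Posterior mean ≈ -0.294; posterior SD ≈ 0.379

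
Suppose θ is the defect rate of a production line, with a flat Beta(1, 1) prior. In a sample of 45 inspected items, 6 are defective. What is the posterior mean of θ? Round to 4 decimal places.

Observing 6 successes and 39 failures updates Beta(1, 1) by adding the success and failure counts to the two shape parameters: α = 1+6 = 7, β = 1+39 = 40.
E[θ | data] = 7/(7+40) = 0.1489.

Posterior mean ≈ 0.1489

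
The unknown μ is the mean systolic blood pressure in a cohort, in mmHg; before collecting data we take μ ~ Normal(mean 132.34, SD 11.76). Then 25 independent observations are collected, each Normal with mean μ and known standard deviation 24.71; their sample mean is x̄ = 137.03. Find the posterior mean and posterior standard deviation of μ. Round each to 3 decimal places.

Prior precision 1/τ₀² = 1/11.76² = 0.00723078; data precision n/σ² = 25/24.71² = 0.0409444.
Posterior precision = 0.00723078 + 0.0409444 = 0.0481752, giving posterior SD = 1/√0.0481752 = 4.556.
Posterior mean = (0.00723078·132.34 + 0.0409444·137.03) / 0.0481752 = 136.326.

Posterior mean ≈ 136.326; posterior SD ≈ 4.556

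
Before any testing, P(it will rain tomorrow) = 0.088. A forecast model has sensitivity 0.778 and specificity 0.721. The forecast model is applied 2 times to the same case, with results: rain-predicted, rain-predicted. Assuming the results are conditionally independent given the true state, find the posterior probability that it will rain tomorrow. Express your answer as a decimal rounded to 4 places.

Posterior P(H) ≈ 0.4287

Let H be the event that it will rain tomorrow; start with P(H) = 0.088. P('rain-predicted'|H) = 0.778, P('rain-predicted'|¬H) = 0.279.
Update on result 1 ('rain-predicted'): P(H) ← 0.778·0.0880 / (0.778·0.0880 + 0.279·0.9120) = 0.068464/0.32291 = 0.2120.
Update on result 2 ('rain-predicted'): P(H) ← 0.778·0.2120 / (0.778·0.2120 + 0.279·0.7880) = 0.16495/0.38480 = 0.4287.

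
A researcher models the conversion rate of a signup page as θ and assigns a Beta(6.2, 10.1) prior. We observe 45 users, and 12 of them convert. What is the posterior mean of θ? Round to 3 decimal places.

The binomial likelihood is conjugate to the Beta prior: with 12 successes and 33 failures, the posterior is Beta(6.2+12, 10.1+33) = Beta(18.2, 43.1).
E[θ | data] = 18.2/(18.2+43.1) = 0.297.

Posterior mean ≈ 0.297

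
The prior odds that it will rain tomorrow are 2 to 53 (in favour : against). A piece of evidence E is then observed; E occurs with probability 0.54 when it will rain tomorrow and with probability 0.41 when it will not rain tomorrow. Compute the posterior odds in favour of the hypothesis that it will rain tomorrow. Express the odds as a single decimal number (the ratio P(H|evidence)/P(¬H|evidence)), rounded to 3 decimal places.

Prior odds = 2/53 = 0.037736. In log-odds, ln(0.037736) = -3.2771.
Add log likelihood ratio: ln(1.3171) = 0.27541.
Posterior log-odds = -3.0017, so posterior odds = exp(-3.0017) = 0.049701.

Posterior odds ≈ 0.050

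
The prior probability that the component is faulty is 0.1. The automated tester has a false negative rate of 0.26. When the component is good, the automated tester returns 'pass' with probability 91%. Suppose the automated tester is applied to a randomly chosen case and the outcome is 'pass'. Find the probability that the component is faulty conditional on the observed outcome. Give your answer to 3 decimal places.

P(H | E) ≈ 0.031

Let H be the event that the component is faulty. P(H) = 0.1, so P(¬H) = 0.9. With E the 'pass' result, P(E|H) = 0.26 and P(E|¬H) = 0.91.
P(E) = 0.26·0.1 + 0.91·0.9 = 0.026000 + 0.81900 = 0.84500.
By Bayes' theorem, P(H|E) = 0.026000 / 0.84500 = 0.031.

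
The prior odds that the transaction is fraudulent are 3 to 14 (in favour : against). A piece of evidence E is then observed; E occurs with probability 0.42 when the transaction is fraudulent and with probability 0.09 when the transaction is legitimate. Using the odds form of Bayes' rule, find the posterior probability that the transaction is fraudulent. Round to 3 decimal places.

Prior odds = 3/14 = 0.21429. In log-odds, ln(0.21429) = -1.5404.
Add log likelihood ratio: ln(4.6667) = 1.5404.
Posterior log-odds = 0, so posterior odds = exp(0) = 1.0000. Converting, P(H|E) = 1.0000/2.0000 = 0.500.

Posterior probability ≈ 0.500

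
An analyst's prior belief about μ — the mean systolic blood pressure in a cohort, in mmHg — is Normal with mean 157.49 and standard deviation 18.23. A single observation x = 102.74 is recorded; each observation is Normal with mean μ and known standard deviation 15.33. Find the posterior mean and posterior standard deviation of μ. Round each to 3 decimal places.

Posterior mean ≈ 125.419; posterior SD ≈ 11.733

With known σ, the Normal prior is conjugate. Weight on the data is w = (n/σ²)/(n/σ² + 1/τ₀²) = 0.00425516/(0.00425516+0.00300903) = 0.58577.
Posterior mean = w·x̄ + (1−w)·μ₀ = 0.58577·102.74 + 0.41423·157.49 = 125.419. Posterior variance = 1/(0.00425516+0.00300903) = 137.662, so SD = 11.733.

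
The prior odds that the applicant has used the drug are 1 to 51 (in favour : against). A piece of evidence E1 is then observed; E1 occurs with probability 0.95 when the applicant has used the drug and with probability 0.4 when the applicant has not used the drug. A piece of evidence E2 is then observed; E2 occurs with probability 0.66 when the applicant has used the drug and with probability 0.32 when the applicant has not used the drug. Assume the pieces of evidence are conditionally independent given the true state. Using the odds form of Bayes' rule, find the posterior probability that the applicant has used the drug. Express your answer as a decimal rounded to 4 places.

Prior odds = 1/51 = 0.019608.
Likelihood ratio for E1 = 0.95/0.4 = 2.3750.
Likelihood ratio for E2 = 0.66/0.32 = 2.0625.
Posterior odds = prior odds × LR₁ × LR₂ = 0.096048.
Posterior probability = odds/(1+odds) = 0.096048/1.0960 = 0.0876.

Posterior probability ≈ 0.0876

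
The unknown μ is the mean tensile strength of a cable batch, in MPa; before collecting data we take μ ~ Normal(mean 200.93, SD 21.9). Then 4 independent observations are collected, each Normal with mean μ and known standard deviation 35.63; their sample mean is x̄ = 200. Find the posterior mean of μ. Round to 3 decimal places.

Prior precision 1/τ₀² = 1/21.9² = 0.00208503; data precision n/σ² = 4/35.63² = 0.00315085.
Posterior precision = 0.00208503 + 0.00315085 = 0.00523588.
Posterior mean = (0.00208503·200.93 + 0.00315085·200) / 0.00523588 = 200.370.

Posterior mean ≈ 200.370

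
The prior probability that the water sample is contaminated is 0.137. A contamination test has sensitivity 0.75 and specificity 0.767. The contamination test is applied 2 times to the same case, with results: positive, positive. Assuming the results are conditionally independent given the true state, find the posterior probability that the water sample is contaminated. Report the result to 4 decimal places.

With H the event that the water sample is contaminated, the joint likelihood of the observed sequence is P(data|H) = 0.75·0.75 = 0.56250 and P(data|¬H) = 0.233·0.233 = 0.054289.
Bayes: P(H|data) = 0.137·0.56250 / (0.137·0.56250 + 0.863·0.054289) = 0.077063/0.12391 = 0.6219.

Posterior P(H) ≈ 0.6219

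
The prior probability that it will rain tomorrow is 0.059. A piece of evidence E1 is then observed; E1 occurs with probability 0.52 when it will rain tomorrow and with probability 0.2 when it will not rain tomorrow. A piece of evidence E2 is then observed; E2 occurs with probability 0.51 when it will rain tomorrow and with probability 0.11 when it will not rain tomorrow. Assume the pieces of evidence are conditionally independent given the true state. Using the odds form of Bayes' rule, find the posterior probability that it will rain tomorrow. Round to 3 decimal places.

Posterior probability ≈ 0.430

Prior odds = 0.059/(1−0.059) = 0.062699.
Likelihood ratio for E1 = 0.52/0.2 = 2.6000.
Likelihood ratio for E2 = 0.51/0.11 = 4.6364.
Posterior odds = prior odds × LR₁ × LR₂ = 0.75581.
Posterior probability = odds/(1+odds) = 0.75581/1.7558 = 0.430.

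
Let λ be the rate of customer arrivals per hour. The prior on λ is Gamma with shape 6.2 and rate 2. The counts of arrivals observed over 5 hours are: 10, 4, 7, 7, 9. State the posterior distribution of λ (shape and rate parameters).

Total count ∑xᵢ = 37 over n = 5 hours.
Gamma is conjugate to the Poisson likelihood: posterior is Gamma(shape = 6.2+37 = 43.2, rate = 2+5 = 7).

Posterior: Gamma(shape=43.2, rate=7)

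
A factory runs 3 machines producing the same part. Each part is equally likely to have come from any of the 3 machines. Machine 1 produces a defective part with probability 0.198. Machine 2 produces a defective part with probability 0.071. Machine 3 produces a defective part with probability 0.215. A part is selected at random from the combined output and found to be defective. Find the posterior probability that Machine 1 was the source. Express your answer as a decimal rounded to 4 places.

Tabulate prior·likelihood by source: [1] prior 0.333333, lik 0.198, product 0.06600; [2] prior 0.333333, lik 0.071, product 0.02367; [3] prior 0.333333, lik 0.215, product 0.07167.
Normalizing constant = 0.16133; the posterior for Machine 1 is its product over the sum, 0.06600/0.16133 = 0.4091.

Posterior probability ≈ 0.4091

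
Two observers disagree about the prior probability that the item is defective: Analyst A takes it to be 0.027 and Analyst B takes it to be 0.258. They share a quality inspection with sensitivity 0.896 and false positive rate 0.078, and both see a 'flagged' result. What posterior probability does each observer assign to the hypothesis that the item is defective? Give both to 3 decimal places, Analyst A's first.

The likelihood ratio for a 'flagged' result is 0.896/0.078 = 11.487.
Analyst A: prior odds 0.027/0.973 = 0.027749; posterior odds 0.31876; posterior probability 0.242.
Analyst B: prior odds 0.258/0.742 = 0.34771; posterior odds 3.9942; posterior probability 0.800.

Analyst A: 0.242; Analyst B: 0.800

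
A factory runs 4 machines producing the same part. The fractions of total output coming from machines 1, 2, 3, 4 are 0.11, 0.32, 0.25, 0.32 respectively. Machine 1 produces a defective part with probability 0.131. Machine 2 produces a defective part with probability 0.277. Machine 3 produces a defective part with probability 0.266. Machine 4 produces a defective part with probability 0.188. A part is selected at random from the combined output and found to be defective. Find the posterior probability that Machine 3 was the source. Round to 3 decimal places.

Tabulate prior·likelihood by source: [1] prior 0.11, lik 0.131, product 0.01441; [2] prior 0.32, lik 0.277, product 0.08864; [3] prior 0.25, lik 0.266, product 0.06650; [4] prior 0.32, lik 0.188, product 0.06016.
Normalizing constant = 0.22971; the posterior for Machine 3 is its product over the sum, 0.06650/0.22971 = 0.289.

Posterior probability ≈ 0.289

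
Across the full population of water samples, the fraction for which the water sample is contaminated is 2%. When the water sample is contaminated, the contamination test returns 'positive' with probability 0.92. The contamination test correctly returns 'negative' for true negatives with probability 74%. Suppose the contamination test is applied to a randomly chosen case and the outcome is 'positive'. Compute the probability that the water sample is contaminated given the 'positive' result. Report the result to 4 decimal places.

Write H for 'the water sample is contaminated'. Prior odds H:¬H = 0.02/0.98 = 0.020408. For the 'positive' outcome, the likelihood ratio is 0.92/0.26 = 3.5385.
Posterior odds = 0.020408 × 3.5385 = 0.072214, so P(H|E) = 0.072214/(1+0.072214) = 0.0673.

P(H | E) ≈ 0.0673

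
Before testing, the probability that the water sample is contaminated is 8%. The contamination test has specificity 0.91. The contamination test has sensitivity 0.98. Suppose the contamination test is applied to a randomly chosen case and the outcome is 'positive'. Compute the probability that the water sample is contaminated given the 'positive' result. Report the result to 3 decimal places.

P(H | E) ≈ 0.486

Write H for 'the water sample is contaminated'. Prior odds H:¬H = 0.08/0.92 = 0.086957. For the 'positive' outcome, the likelihood ratio is 0.98/0.09 = 10.889.
Posterior odds = 0.086957 × 10.889 = 0.94686, so P(H|E) = 0.94686/(1+0.94686) = 0.486.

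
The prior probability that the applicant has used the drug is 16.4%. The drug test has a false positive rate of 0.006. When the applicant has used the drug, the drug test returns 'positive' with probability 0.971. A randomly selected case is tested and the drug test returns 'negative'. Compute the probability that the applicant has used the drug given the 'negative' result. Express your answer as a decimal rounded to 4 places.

P(H | E) ≈ 0.0057

Let H be the event that the applicant has used the drug. P(H) = 0.164, so P(¬H) = 0.836. With E the 'negative' result, P(E|H) = 0.029 and P(E|¬H) = 0.994.
P(E) = 0.029·0.164 + 0.994·0.836 = 0.0047560 + 0.83098 = 0.83574.
By Bayes' theorem, P(H|E) = 0.0047560 / 0.83574 = 0.0057.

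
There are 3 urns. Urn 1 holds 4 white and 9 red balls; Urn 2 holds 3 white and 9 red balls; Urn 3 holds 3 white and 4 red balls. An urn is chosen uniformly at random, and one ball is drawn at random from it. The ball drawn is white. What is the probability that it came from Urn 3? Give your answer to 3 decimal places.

P(white|Urn 1) = 0.3077; P(white|Urn 2) = 0.25; P(white|Urn 3) = 0.4286.
Prior × likelihood for each source: 0.333333·0.3077=0.1026, 0.333333·0.25=0.08333, 0.333333·0.4286=0.1429. Summing gives P(white) = 0.32875.
P(Urn 3 | white) = 0.1429 / 0.32875 = 0.435.

Posterior probability ≈ 0.435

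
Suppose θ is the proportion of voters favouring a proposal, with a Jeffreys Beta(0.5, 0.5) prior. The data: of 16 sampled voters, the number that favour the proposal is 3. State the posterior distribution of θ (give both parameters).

Posterior: Beta(3.5, 13.5)

Observing 3 successes and 13 failures updates Beta(0.5, 0.5) by adding the success and failure counts to the two shape parameters: α = 0.5+3 = 3.5, β = 0.5+13 = 13.5.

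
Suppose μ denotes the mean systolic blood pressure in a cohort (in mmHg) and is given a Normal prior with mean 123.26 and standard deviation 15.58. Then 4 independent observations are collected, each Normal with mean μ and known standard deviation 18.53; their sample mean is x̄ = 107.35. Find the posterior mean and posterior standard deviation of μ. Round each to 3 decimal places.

With known σ, the Normal prior is conjugate. Weight on the data is w = (n/σ²)/(n/σ² + 1/τ₀²) = 0.0116496/(0.0116496+0.00411970) = 0.73875.
Posterior mean = w·x̄ + (1−w)·μ₀ = 0.73875·107.35 + 0.26125·123.26 = 111.506. Posterior variance = 1/(0.0116496+0.00411970) = 63.4146, so SD = 7.963.

Posterior mean ≈ 111.506; posterior SD ≈ 7.963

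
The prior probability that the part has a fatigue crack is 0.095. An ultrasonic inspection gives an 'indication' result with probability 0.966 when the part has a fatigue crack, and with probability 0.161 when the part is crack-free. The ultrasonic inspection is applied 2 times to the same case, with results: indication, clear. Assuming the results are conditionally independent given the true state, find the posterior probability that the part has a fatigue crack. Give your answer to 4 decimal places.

Posterior P(H) ≈ 0.0249

Let H be the event that the part has a fatigue crack; start with P(H) = 0.095. P('indication'|H) = 0.966, P('indication'|¬H) = 0.161.
Update on result 1 ('indication'): P(H) ← 0.966·0.0950 / (0.966·0.0950 + 0.161·0.9050) = 0.091770/0.23747 = 0.3864.
Update on result 2 ('clear'): P(H) ← 0.034·0.3864 / (0.034·0.3864 + 0.839·0.6136) = 0.013139/0.52792 = 0.0249.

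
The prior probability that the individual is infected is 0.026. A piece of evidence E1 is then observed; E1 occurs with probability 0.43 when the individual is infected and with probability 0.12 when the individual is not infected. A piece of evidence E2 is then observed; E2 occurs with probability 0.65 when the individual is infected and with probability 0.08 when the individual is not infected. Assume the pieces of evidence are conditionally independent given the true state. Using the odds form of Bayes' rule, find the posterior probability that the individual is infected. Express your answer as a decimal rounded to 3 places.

Prior odds = 0.026/(1−0.026) = 0.026694. In log-odds, ln(0.026694) = -3.6233.
Add log likelihood ratios: ln(3.5833) + ln(8.1250) = 3.3712.
Posterior log-odds = -0.25208, so posterior odds = exp(-0.25208) = 0.77719. Converting, P(H|E) = 0.77719/1.7772 = 0.437.

Posterior probability ≈ 0.437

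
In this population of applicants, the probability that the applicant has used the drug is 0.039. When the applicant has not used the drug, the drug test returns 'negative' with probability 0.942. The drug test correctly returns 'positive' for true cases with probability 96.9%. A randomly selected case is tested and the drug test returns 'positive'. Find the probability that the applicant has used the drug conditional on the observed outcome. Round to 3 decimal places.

P(H | E) ≈ 0.404

Let H be the event that the applicant has used the drug. P(H) = 0.039, so P(¬H) = 0.961. With E the 'positive' result, P(E|H) = 0.969 and P(E|¬H) = 0.058.
P(E) = 0.969·0.039 + 0.058·0.961 = 0.037791 + 0.055738 = 0.093529.
By Bayes' theorem, P(H|E) = 0.037791 / 0.093529 = 0.404.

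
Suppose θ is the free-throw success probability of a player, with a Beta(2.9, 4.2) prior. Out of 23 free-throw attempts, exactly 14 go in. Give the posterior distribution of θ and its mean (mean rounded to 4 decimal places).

Posterior: Beta(16.9, 13.2); mean ≈ 0.5615

The binomial likelihood is conjugate to the Beta prior: with 14 successes and 9 failures, the posterior is Beta(2.9+14, 4.2+9) = Beta(16.9, 13.2).
E[θ | data] = 16.9/(16.9+13.2) = 0.5615.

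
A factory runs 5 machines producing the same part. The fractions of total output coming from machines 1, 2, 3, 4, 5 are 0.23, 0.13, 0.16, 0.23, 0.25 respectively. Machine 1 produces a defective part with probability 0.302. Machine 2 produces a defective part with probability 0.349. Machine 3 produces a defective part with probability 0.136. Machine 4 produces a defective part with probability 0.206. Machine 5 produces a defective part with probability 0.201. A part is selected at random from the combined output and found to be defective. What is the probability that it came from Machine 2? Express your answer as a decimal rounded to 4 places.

Posterior probability ≈ 0.1937

Tabulate prior·likelihood by source: [1] prior 0.23, lik 0.302, product 0.06946; [2] prior 0.13, lik 0.349, product 0.04537; [3] prior 0.16, lik 0.136, product 0.02176; [4] prior 0.23, lik 0.206, product 0.04738; [5] prior 0.25, lik 0.201, product 0.05025.
Normalizing constant = 0.23422; the posterior for Machine 2 is its product over the sum, 0.04537/0.23422 = 0.1937.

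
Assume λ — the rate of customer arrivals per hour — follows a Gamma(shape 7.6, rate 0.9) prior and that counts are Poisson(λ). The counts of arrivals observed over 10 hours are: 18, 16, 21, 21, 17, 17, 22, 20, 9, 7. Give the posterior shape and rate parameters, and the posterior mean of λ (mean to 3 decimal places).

Posterior: Gamma(shape=175.6, rate=10.9); mean ≈ 16.110

Total count ∑xᵢ = 168 over n = 10 hours.
Gamma is conjugate to the Poisson likelihood: posterior is Gamma(shape = 7.6+168 = 175.6, rate = 0.9+10 = 10.9).
E[λ | data] = 175.6/10.9 = 16.110.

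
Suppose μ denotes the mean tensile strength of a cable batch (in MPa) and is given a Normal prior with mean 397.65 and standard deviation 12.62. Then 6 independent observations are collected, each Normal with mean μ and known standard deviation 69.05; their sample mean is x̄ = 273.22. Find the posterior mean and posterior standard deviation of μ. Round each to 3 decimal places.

Prior precision 1/τ₀² = 1/12.62² = 0.00627887; data precision n/σ² = 6/69.05² = 0.00125841.
Posterior precision = 0.00627887 + 0.00125841 = 0.00753728, giving posterior SD = 1/√0.00753728 = 11.518.
Posterior mean = (0.00627887·397.65 + 0.00125841·273.22) / 0.00753728 = 376.875.

Posterior mean ≈ 376.875; posterior SD ≈ 11.518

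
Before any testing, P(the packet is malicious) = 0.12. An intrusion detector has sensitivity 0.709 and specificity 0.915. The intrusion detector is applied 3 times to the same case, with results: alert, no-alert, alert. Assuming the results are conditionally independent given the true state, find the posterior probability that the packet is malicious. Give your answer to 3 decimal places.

Posterior P(H) ≈ 0.751

With H the event that the packet is malicious, the joint likelihood of the observed sequence is P(data|H) = 0.709·0.291·0.709 = 0.14628 and P(data|¬H) = 0.085·0.915·0.085 = 0.0066109.
Bayes: P(H|data) = 0.12·0.14628 / (0.12·0.14628 + 0.88·0.0066109) = 0.017554/0.023371 = 0.7511.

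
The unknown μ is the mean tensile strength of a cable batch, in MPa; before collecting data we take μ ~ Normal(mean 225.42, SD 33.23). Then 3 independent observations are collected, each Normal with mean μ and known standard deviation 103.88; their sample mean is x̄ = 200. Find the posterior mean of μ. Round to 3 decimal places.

Prior precision 1/τ₀² = 1/33.23² = 0.00090561; data precision n/σ² = 3/103.88² = 0.00027801.
Posterior precision = 0.00090561 + 0.00027801 = 0.00118361.
Posterior mean = (0.00090561·225.42 + 0.00027801·200) / 0.00118361 = 219.449.

Posterior mean ≈ 219.449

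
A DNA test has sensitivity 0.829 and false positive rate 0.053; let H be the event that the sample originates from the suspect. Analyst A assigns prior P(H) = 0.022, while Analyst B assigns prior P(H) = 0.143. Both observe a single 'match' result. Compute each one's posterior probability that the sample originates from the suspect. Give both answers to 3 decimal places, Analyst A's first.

P('+'|H) = 0.829, P('+'|¬H) = 0.053.
Analyst A: numerator 0.829·0.022 = 0.018238; evidence = 0.018238+0.053·0.978 = 0.070072; posterior = 0.260.
Analyst B: numerator 0.829·0.143 = 0.11855; evidence = 0.11855+0.053·0.857 = 0.16397; posterior = 0.723.

Analyst A: 0.260; Analyst B: 0.723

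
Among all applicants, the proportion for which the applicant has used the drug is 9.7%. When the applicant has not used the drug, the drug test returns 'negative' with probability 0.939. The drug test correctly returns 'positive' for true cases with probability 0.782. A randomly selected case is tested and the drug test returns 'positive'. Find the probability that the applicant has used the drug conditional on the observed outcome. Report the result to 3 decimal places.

P(H | E) ≈ 0.579

Let H be the event that the applicant has used the drug. P(H) = 0.097, so P(¬H) = 0.903. With E the 'positive' result, P(E|H) = 0.782 and P(E|¬H) = 0.061.
P(E) = 0.782·0.097 + 0.061·0.903 = 0.075854 + 0.055083 = 0.13094.
By Bayes' theorem, P(H|E) = 0.075854 / 0.13094 = 0.579.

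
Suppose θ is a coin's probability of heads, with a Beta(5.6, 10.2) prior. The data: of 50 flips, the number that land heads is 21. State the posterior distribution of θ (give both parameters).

The binomial likelihood is conjugate to the Beta prior: with 21 successes and 29 failures, the posterior is Beta(5.6+21, 10.2+29) = Beta(26.6, 39.2).

Posterior: Beta(26.6, 39.2)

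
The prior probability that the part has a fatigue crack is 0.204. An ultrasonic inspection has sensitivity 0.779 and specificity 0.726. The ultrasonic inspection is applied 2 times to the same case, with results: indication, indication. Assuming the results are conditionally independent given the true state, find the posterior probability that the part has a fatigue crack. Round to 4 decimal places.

Posterior P(H) ≈ 0.6744

Let H be the event that the part has a fatigue crack; start with P(H) = 0.204. P('indication'|H) = 0.779, P('indication'|¬H) = 0.274.
Update on result 1 ('indication'): P(H) ← 0.779·0.2040 / (0.779·0.2040 + 0.274·0.7960) = 0.15892/0.37702 = 0.4215.
Update on result 2 ('indication'): P(H) ← 0.779·0.4215 / (0.779·0.4215 + 0.274·0.5785) = 0.32835/0.48686 = 0.6744.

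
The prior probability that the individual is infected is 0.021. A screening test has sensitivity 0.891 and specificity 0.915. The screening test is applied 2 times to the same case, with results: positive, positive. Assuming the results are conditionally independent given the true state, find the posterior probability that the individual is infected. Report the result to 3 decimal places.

Let H be the event that the individual is infected; start with P(H) = 0.021. P('positive'|H) = 0.891, P('positive'|¬H) = 0.085.
Update on result 1 ('positive'): P(H) ← 0.891·0.0210 / (0.891·0.0210 + 0.085·0.9790) = 0.018711/0.10193 = 0.1836.
Update on result 2 ('positive'): P(H) ← 0.891·0.1836 / (0.891·0.1836 + 0.085·0.8164) = 0.16356/0.23296 = 0.7021.

Posterior P(H) ≈ 0.702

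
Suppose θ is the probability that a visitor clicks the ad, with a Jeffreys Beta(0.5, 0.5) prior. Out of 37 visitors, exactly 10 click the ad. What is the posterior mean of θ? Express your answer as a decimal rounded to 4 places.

Posterior mean ≈ 0.2763

The binomial likelihood is conjugate to the Beta prior: with 10 successes and 27 failures, the posterior is Beta(0.5+10, 0.5+27) = Beta(10.5, 27.5).
E[θ | data] = 10.5/(10.5+27.5) = 0.2763.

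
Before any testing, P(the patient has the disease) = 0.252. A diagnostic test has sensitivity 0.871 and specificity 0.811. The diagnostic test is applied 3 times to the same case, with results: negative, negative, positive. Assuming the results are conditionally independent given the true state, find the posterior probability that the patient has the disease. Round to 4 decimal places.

Posterior P(H) ≈ 0.0378

Let H be the event that the patient has the disease; start with P(H) = 0.252. P('positive'|H) = 0.871, P('positive'|¬H) = 0.189.
Update on result 1 ('negative'): P(H) ← 0.129·0.2520 / (0.129·0.2520 + 0.811·0.7480) = 0.032508/0.63914 = 0.0509.
Update on result 2 ('negative'): P(H) ← 0.129·0.0509 / (0.129·0.0509 + 0.811·0.9491) = 0.0065613/0.77631 = 0.0085.
Update on result 3 ('positive'): P(H) ← 0.871·0.0085 / (0.871·0.0085 + 0.189·0.9915) = 0.0073615/0.19476 = 0.0378.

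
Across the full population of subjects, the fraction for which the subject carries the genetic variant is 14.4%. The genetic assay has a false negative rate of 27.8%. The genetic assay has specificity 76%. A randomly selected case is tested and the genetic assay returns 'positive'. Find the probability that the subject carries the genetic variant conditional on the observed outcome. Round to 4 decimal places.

P(H | E) ≈ 0.3360

Write H for 'the subject carries the genetic variant'. Prior odds H:¬H = 0.144/0.856 = 0.16822. For the 'positive' outcome, the likelihood ratio is 0.722/0.24 = 3.0083.
Posterior odds = 0.16822 × 3.0083 = 0.50607, so P(H|E) = 0.50607/(1+0.50607) = 0.3360.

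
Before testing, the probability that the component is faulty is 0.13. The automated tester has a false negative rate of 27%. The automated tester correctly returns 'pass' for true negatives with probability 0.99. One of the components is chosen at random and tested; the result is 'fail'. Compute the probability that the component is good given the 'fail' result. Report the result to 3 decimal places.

Write H for 'the component is faulty'. Prior odds H:¬H = 0.13/0.87 = 0.14943. For the 'fail' outcome, the likelihood ratio is 0.73/0.01 = 73.000.
Posterior odds = 0.14943 × 73.000 = 10.908, so P(H|E) = 10.908/(1+10.908) = 0.916. Then P(¬H|E) = 1 − 0.916 = 0.084.

P(¬H | E) ≈ 0.084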